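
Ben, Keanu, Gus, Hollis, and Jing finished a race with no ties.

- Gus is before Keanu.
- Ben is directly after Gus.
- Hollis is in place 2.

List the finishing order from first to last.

From clue 1: Keanu is in {2,3,4,5}.
From clues 1–2: Ben is in {2,3,4}.
From clues 1–3: Jing → place 1, Hollis → place 2, Gus → place 3, Ben → place 4, Keanu → place 5.

Jing, Hollis, Gus, Ben, Keanu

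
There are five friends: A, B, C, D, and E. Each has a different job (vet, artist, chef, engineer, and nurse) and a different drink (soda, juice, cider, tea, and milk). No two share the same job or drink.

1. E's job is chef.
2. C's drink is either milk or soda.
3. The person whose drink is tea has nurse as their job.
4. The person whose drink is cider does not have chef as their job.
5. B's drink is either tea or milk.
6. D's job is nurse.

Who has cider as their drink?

A

With clues 1–2, C is impossible for the one with drink cider.
With clues 1–4, E is impossible for the one with drink cider.
With clues 1–5, B is impossible for the one with drink cider.
With clues 1–6, D is impossible for the one with drink cider.
That leaves A.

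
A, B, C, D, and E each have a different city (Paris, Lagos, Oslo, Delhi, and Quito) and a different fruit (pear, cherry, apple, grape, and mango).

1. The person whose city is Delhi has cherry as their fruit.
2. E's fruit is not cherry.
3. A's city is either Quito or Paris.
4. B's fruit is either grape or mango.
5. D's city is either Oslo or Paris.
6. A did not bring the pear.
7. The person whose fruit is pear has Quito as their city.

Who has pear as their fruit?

With clues 1–4, B is impossible for the one with fruit pear.
With clues 1–5, C is impossible for the one with fruit pear.
With clues 1–6, A is impossible for the one with fruit pear.
With clues 1–7, D is impossible for the one with fruit pear.
That leaves E.

E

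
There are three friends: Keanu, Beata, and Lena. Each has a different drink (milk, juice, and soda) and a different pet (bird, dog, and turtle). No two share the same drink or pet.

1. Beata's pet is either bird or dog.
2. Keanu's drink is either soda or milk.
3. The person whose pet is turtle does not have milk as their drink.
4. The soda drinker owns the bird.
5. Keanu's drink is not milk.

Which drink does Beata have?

milk

With clues 1–4, juice is impossible for Beata's drink.
With clues 1–5, soda is impossible for Beata's drink.
That leaves milk.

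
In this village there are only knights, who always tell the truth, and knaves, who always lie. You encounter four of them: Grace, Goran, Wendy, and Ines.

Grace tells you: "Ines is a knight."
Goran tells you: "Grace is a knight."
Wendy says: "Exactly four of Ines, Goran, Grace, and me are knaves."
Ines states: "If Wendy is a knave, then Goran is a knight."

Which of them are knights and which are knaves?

Grace: knight, Goran: knight, Wendy: knave, Ines: knight

Consider Grace. Suppose Grace is a knave.
Then no assignment of the remaining roles makes every statement match its speaker's type — contradiction.
So Grace is a knight.
With that fixed, Goran's statement is true, so Goran is a knight.
With that fixed, Wendy's statement is false, so Wendy is a knave.
With that fixed, Ines's statement is true, so Ines is a knight.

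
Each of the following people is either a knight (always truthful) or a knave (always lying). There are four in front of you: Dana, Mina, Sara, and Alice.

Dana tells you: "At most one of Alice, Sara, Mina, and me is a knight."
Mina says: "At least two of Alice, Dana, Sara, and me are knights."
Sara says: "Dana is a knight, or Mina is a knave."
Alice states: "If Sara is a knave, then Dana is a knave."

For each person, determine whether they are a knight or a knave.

Dana: knave, Mina: knight, Sara: knave, Alice: knight

Consider Dana. Suppose Dana is a knight.
Then no assignment of the remaining roles makes every statement match its speaker's type — contradiction.
So Dana is a knave.
With that fixed, Alice's statement is true, so Alice is a knight.
Consider Mina. Suppose Mina is a knave.
Then no assignment of the remaining roles makes every statement match its speaker's type — contradiction.
So Mina is a knight.
With that fixed, Sara's statement is false, so Sara is a knave.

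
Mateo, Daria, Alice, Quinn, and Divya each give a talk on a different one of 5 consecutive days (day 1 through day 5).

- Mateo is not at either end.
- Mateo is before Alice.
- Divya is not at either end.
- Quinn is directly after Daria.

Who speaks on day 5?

With clue 1, Mateo is ruled out for day 5.
With clues 1–3, Divya is ruled out for day 5.
With clues 1–4, Daria and Quinn are ruled out for day 5.
So day 5 is Alice.

Alice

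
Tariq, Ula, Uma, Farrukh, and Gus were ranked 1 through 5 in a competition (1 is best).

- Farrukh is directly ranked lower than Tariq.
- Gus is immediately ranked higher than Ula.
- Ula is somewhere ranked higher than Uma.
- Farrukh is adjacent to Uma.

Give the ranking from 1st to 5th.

From clue 1: Tariq is in {1,2,3,4}.
From clues 1–2: Uma is in {1,3,5}.
From clues 1–3: Ula is in {2,4}.
From clues 1–4: Gus → rank 1, Ula → rank 2, Tariq → rank 3, Farrukh → rank 4, Uma → rank 5.

Gus, Ula, Tariq, Farrukh, Uma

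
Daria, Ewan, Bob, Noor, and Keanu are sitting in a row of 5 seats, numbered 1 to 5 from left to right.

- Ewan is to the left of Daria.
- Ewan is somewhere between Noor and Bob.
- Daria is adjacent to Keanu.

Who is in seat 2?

With clues 1–2, Daria is ruled out for seat 2.
With clues 1–3, Bob, Keanu, and Noor are ruled out for seat 2.
So seat 2 is Ewan.

Ewan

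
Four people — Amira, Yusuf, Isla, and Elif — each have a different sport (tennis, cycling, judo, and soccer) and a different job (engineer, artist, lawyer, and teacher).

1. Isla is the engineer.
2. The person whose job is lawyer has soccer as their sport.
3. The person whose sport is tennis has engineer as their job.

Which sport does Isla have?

With clues 1–2, soccer is impossible for Isla's sport.
With clues 1–3, cycling and judo are impossible for Isla's sport.
That leaves tennis.

tennis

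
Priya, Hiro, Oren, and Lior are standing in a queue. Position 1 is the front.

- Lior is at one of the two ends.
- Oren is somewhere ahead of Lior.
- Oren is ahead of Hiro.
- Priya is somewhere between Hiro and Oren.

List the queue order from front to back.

From clue 1: Lior is in {1,4}.
From clues 1–2: Lior → position 4.
From clues 1–3: Hiro is in {2,3}.
From clues 1–4: Oren → position 1, Priya → position 2, Hiro → position 3.

Oren, Priya, Hiro, Lior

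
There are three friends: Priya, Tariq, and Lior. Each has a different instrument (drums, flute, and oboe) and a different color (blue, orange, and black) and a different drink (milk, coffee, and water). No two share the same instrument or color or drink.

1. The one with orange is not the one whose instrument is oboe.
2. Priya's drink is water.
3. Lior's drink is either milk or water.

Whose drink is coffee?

With clues 1–2, Priya is impossible for the one with drink coffee.
With clues 1–3, Lior is impossible for the one with drink coffee.
That leaves Tariq.

Tariq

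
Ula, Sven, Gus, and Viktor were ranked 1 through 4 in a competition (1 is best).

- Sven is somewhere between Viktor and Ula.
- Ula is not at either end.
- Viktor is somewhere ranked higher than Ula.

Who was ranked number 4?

With clue 1, Sven is ruled out for rank 4.
With clues 1–2, Ula is ruled out for rank 4.
With clues 1–3, Viktor is ruled out for rank 4.
So rank 4 is Gus.

Gus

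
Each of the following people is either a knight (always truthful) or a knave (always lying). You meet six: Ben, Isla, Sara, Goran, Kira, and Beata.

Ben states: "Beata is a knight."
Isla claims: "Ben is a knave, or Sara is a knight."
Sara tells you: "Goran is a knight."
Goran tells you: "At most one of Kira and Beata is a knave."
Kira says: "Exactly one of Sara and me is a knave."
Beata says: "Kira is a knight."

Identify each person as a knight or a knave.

Consider Ben. Suppose Ben is a knight.
Then no assignment of the remaining roles makes every statement match its speaker's type — contradiction.
So Ben is a knave.
With that fixed, Isla's statement is true, so Isla is a knight.
Consider Sara. Suppose Sara is a knight.
Then whichever role Kira has, Kira's statement has the wrong truth value — contradiction.
So Sara is a knave.
Consider Goran. Suppose Goran is a knight.
Then Sara's statement comes out true, contradicting Sara being a knave.
So Goran is a knave.
Consider Kira. Suppose Kira is a knight.
Then Goran's statement comes out true, contradicting Goran being a knave.
So Kira is a knave.
With that fixed, Beata's statement is false, so Beata is a knave.

Ben: knave, Isla: knight, Sara: knave, Goran: knave, Kira: knave, Beata: knave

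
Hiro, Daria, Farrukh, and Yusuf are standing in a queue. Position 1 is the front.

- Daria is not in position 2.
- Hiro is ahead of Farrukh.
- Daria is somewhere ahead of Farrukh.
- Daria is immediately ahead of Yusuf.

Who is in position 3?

With clues 1–4, Daria, Farrukh, and Yusuf are ruled out for position 3.
So position 3 is Hiro.

Hiro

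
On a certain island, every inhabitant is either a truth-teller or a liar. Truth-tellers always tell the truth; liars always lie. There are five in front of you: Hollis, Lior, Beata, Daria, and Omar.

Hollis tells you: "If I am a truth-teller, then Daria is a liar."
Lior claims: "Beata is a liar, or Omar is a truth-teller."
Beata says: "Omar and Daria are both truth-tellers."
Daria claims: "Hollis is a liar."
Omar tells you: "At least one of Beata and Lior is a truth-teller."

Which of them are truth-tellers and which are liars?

Consider Hollis. Suppose Hollis is a liar.
Then Hollis's own statement would have to be false, but it can't be — contradiction.
So Hollis is a truth-teller.
With that fixed, Daria's statement is false, so Daria is a liar.
With that fixed, Beata's statement is false, so Beata is a liar.
With that fixed, Lior's statement is true, so Lior is a truth-teller.
With that fixed, Omar's statement is true, so Omar is a truth-teller.

Hollis: truth-teller, Lior: truth-teller, Beata: liar, Daria: liar, Omar: truth-teller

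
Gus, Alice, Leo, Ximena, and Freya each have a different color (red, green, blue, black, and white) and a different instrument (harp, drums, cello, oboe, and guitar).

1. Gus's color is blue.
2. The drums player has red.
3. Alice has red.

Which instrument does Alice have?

drums

With clues 1–3, cello, guitar, harp, and oboe are impossible for Alice's instrument.
That leaves drums.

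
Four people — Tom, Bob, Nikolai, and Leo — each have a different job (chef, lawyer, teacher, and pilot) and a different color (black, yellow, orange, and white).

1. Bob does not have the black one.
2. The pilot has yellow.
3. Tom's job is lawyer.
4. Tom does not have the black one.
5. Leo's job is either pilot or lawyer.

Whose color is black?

Nikolai

Clue 1 rules out Bob for the one with color black.
With clues 1–4, Tom is impossible for the one with color black.
With clues 1–5, Leo is impossible for the one with color black.
That leaves Nikolai.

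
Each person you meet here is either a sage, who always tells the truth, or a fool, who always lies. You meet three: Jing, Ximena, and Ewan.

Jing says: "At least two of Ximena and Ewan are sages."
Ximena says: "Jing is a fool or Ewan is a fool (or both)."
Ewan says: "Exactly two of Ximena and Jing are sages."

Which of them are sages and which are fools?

Consider Jing. Suppose Jing is a sage.
Then no assignment of the remaining roles makes every statement match its speaker's type — contradiction.
So Jing is a fool.
With that fixed, Ximena's statement is true, so Ximena is a sage.
With that fixed, Ewan's statement is false, so Ewan is a fool.

Jing: fool, Ximena: sage, Ewan: fool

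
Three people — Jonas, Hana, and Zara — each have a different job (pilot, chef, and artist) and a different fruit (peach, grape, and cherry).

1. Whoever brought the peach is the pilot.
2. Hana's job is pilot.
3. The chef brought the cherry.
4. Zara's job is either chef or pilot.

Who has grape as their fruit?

Jonas

With clues 1–2, Hana is impossible for the one with fruit grape.
With clues 1–4, Zara is impossible for the one with fruit grape.
That leaves Jonas.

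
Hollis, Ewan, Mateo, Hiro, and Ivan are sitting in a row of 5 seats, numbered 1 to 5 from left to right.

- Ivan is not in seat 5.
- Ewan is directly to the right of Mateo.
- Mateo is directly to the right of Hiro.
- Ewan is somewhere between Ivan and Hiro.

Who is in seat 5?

With clue 1, Ivan is ruled out for seat 5.
With clues 1–2, Mateo is ruled out for seat 5.
With clues 1–3, Hiro is ruled out for seat 5.
With clues 1–4, Ewan is ruled out for seat 5.
So seat 5 is Hollis.

Hollis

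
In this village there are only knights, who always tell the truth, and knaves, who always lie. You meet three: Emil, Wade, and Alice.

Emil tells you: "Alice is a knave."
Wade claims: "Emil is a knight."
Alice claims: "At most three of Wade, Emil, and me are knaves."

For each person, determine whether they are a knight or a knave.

Emil: knave, Wade: knave, Alice: knight

Regardless of anyone's role, Alice's statement is true, so Alice is a knight.
With that fixed, Emil's statement is false, so Emil is a knave.
With that fixed, Wade's statement is false, so Wade is a knave.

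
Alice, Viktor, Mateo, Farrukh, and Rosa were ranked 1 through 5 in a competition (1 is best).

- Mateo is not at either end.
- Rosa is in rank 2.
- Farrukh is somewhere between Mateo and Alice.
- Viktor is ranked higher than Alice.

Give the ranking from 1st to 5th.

From clue 1: Mateo is in {2,3,4}.
From clues 1–2: Rosa → rank 2.
From clues 1–3: Alice is in {1,5}.
From clues 1–4: Viktor → rank 1, Mateo → rank 3, Farrukh → rank 4, Alice → rank 5.

Viktor, Rosa, Mateo, Farrukh, Alice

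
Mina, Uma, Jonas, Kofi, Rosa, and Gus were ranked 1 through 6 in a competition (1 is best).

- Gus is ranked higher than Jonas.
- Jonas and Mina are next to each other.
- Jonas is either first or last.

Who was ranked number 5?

With clues 1–2, Gus is ruled out for rank 5.
With clues 1–3, Jonas, Kofi, Rosa, and Uma are ruled out for rank 5.
So rank 5 is Mina.

Mina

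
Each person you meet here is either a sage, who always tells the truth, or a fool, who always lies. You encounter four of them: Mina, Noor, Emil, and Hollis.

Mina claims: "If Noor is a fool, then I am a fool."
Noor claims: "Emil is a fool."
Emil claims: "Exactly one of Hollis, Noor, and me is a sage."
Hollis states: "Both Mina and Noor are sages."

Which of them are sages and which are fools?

Consider Mina. Suppose Mina is a fool.
Then Mina's own statement would have to be false, but it can't be — contradiction.
So Mina is a sage.
Consider Noor. Suppose Noor is a fool.
Then Mina's statement comes out false, contradicting Mina being a sage.
So Noor is a sage.
With that fixed, Hollis's statement is true, so Hollis is a sage.
With that fixed, Emil's statement is false, so Emil is a fool.

Mina: sage, Noor: sage, Emil: fool, Hollis: sage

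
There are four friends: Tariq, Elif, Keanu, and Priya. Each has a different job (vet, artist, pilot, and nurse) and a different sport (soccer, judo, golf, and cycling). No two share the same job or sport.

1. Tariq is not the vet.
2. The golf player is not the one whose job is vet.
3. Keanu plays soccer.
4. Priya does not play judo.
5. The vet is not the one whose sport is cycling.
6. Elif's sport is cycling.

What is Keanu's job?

With clues 1–6, artist, nurse, and pilot are impossible for Keanu's job.
That leaves vet.

vet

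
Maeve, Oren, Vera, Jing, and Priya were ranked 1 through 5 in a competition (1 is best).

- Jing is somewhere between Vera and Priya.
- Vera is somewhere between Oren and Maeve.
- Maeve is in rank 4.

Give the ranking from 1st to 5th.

Oren, Vera, Jing, Maeve, Priya

From clue 1: Jing is in {2,3,4}.
From clues 1–2: Vera is in {2,4}.
From clues 1–3: Oren → rank 1, Vera → rank 2, Jing → rank 3, Maeve → rank 4, Priya → rank 5.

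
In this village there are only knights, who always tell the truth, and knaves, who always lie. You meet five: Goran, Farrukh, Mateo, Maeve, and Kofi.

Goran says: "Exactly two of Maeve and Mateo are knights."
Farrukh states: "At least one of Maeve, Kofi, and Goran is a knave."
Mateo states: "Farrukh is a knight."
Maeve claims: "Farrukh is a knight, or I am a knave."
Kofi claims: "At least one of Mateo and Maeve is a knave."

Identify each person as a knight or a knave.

Consider Goran. Suppose Goran is a knave.
Then no assignment of the remaining roles makes every statement match its speaker's type — contradiction.
So Goran is a knight.
Consider Farrukh. Suppose Farrukh is a knave.
Then whichever role Maeve has, Maeve's statement has the wrong truth value — contradiction.
So Farrukh is a knight.
With that fixed, Mateo's statement is true, so Mateo is a knight.
With that fixed, Maeve's statement is true, so Maeve is a knight.
With that fixed, Kofi's statement is false, so Kofi is a knave.

Goran: knight, Farrukh: knight, Mateo: knight, Maeve: knight, Kofi: knave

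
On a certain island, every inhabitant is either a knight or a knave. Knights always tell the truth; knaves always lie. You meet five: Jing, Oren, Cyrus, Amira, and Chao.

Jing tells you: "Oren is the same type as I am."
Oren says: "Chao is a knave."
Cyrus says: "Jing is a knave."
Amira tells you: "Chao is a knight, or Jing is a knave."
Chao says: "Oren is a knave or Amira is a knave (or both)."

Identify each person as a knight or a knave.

Jing: knave, Oren: knight, Cyrus: knight, Amira: knight, Chao: knave

Consider Jing. Suppose Jing is a knight.
Then no assignment of the remaining roles makes every statement match its speaker's type — contradiction.
So Jing is a knave.
With that fixed, Cyrus's statement is true, so Cyrus is a knight.
With that fixed, Amira's statement is true, so Amira is a knight.
Consider Oren. Suppose Oren is a knave.
Then Jing's statement comes out true, contradicting Jing being a knave.
So Oren is a knight.
With that fixed, Chao's statement is false, so Chao is a knave.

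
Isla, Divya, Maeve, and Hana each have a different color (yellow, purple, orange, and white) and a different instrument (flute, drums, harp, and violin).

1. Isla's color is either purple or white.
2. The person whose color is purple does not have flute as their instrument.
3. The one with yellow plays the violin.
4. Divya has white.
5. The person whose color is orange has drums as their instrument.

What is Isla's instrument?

With clues 1–3, violin is impossible for Isla's instrument.
With clues 1–4, flute is impossible for Isla's instrument.
With clues 1–5, drums is impossible for Isla's instrument.
That leaves harp.

harp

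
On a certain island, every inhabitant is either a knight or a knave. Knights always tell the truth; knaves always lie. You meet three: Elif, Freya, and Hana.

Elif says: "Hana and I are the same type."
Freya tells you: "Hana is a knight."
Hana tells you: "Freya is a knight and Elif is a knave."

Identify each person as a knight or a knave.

Elif: knave, Freya: knight, Hana: knight

Consider Elif. Suppose Elif is a knight.
Then no assignment of the remaining roles makes every statement match its speaker's type — contradiction.
So Elif is a knave.
Consider Freya. Suppose Freya is a knave.
Then no assignment of the remaining roles makes every statement match its speaker's type — contradiction.
So Freya is a knight.
With that fixed, Hana's statement is true, so Hana is a knight.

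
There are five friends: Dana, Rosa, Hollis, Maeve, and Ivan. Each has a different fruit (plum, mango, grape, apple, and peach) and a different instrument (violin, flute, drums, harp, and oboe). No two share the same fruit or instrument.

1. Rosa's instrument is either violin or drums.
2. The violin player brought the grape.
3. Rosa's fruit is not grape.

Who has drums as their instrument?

Rosa

With clues 1–3, Dana, Hollis, Ivan, and Maeve are impossible for the one with instrument drums.
That leaves Rosa.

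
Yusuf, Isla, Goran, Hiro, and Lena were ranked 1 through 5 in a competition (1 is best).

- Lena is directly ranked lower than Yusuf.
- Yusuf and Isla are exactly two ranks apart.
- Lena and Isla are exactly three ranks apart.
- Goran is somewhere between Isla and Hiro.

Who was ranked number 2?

Goran

With clues 1–3, Lena and Yusuf are ruled out for rank 2.
With clues 1–4, Hiro and Isla are ruled out for rank 2.
So rank 2 is Goran.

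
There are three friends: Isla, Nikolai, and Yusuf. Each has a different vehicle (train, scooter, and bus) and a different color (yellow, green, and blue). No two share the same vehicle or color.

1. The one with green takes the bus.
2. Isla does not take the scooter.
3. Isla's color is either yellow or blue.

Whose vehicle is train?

Isla

With clues 1–3, Nikolai and Yusuf are impossible for the one with vehicle train.
That leaves Isla.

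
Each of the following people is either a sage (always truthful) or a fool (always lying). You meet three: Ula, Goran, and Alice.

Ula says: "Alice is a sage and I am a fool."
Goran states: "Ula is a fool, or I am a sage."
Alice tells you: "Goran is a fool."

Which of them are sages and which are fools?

Consider Ula. Suppose Ula is a sage.
Then Ula's own statement would have to be true, but it can't be — contradiction.
So Ula is a fool.
With that fixed, Goran's statement is true, so Goran is a sage.
With that fixed, Alice's statement is false, so Alice is a fool.

Ula: fool, Goran: sage, Alice: fool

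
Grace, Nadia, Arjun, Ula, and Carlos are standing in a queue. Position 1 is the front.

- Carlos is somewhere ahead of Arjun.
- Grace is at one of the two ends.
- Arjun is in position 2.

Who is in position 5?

Grace

With clue 1, Carlos is ruled out for position 5.
With clues 1–3, Arjun, Nadia, and Ula are ruled out for position 5.
So position 5 is Grace.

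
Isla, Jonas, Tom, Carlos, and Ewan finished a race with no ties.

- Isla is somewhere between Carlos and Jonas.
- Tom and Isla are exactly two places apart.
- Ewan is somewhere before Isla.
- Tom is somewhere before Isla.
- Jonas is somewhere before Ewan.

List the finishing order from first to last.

Jonas, Tom, Ewan, Isla, Carlos

From clue 1: Isla is in {2,3,4}.
From clues 1–3: Isla is in {3,4}.
From clues 1–4: Tom → place 2, Isla → place 4.
From clues 1–5: Jonas → place 1, Ewan → place 3, Carlos → place 5.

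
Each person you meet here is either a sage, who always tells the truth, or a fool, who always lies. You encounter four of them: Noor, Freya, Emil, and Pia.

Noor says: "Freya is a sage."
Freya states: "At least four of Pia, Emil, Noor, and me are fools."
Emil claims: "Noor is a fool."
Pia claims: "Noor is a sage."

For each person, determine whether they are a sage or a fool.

Noor: fool, Freya: fool, Emil: sage, Pia: fool

Consider Noor. Suppose Noor is a sage.
Then no assignment of the remaining roles makes every statement match its speaker's type — contradiction.
So Noor is a fool.
With that fixed, Emil's statement is true, so Emil is a sage.
With that fixed, Pia's statement is false, so Pia is a fool.
With that fixed, Freya's statement is false, so Freya is a fool.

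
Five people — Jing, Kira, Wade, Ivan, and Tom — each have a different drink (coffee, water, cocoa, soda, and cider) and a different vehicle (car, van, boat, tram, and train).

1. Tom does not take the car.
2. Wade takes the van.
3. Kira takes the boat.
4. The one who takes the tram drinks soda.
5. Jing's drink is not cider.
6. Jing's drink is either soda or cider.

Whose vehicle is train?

Tom

With clues 1–2, Wade is impossible for the one with vehicle train.
With clues 1–3, Kira is impossible for the one with vehicle train.
With clues 1–6, Ivan and Jing are impossible for the one with vehicle train.
That leaves Tom.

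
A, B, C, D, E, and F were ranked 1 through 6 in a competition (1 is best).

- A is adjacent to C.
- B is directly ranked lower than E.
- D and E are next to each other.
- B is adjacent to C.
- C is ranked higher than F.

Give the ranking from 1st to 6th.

From clues 1–2: B is in {2,3,4,5,6}.
From clues 1–3: B is in {3,4,5,6}.
From clues 1–4: A is in {5,6}.
From clues 1–5: D → rank 1, E → rank 2, B → rank 3, C → rank 4, A → rank 5, F → rank 6.

D, E, B, C, A, F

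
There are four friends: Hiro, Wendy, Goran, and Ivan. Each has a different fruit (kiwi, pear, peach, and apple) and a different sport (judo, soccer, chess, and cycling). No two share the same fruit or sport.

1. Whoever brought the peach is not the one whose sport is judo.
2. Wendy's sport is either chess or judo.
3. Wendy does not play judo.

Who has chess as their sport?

Wendy

With clues 1–3, Goran, Hiro, and Ivan are impossible for the one with sport chess.
That leaves Wendy.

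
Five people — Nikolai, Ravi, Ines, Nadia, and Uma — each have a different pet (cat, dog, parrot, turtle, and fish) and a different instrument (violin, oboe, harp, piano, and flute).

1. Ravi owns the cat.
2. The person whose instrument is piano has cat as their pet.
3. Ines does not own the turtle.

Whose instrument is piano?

With clues 1–2, Ines, Nadia, Nikolai, and Uma are impossible for the one with instrument piano.
That leaves Ravi.

Ravi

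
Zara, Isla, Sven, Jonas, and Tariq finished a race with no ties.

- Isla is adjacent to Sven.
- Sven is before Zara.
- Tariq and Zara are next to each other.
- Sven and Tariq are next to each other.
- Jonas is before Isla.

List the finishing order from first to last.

From clues 1–2: Zara is in {3,4,5}.
From clues 1–4: Zara is in {4,5}.
From clues 1–5: Jonas → place 1, Isla → place 2, Sven → place 3, Tariq → place 4, Zara → place 5.

Jonas, Isla, Sven, Tariq, Zara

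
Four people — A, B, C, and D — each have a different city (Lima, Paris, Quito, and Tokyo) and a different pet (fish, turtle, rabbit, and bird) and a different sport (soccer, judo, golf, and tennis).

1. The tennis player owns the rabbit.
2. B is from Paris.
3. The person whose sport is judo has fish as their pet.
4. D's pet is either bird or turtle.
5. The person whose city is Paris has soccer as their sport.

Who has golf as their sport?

D

With clues 1–5, A, B, and C are impossible for the one with sport golf.
That leaves D.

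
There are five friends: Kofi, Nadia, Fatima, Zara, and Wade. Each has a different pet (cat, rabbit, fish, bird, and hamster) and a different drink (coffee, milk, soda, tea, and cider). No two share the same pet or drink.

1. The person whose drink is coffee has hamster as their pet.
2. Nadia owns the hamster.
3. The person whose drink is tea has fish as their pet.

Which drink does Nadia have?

coffee

With clues 1–2, cider, milk, soda, and tea are impossible for Nadia's drink.
That leaves coffee.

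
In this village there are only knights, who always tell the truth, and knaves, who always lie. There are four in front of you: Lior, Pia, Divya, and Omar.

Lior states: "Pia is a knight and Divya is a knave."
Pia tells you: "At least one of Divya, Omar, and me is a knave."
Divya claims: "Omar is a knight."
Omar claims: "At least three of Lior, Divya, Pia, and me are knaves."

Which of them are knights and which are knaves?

Lior: knight, Pia: knight, Divya: knave, Omar: knave

Consider Lior. Suppose Lior is a knave.
Then no assignment of the remaining roles makes every statement match its speaker's type — contradiction.
So Lior is a knight.
Consider Pia. Suppose Pia is a knave.
Then Lior's statement comes out false, contradicting Lior being a knight.
So Pia is a knight.
With that fixed, Omar's statement is false, so Omar is a knave.
With that fixed, Divya's statement is false, so Divya is a knave.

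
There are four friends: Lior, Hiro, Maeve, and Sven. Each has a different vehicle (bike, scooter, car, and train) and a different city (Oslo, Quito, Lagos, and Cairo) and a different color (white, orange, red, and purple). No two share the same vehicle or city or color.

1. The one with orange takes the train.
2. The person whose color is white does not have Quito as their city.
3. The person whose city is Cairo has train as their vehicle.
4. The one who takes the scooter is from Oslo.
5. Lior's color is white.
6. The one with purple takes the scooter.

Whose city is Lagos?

With clues 1–6, Hiro, Maeve, and Sven are impossible for the one with city Lagos.
That leaves Lior.

Lior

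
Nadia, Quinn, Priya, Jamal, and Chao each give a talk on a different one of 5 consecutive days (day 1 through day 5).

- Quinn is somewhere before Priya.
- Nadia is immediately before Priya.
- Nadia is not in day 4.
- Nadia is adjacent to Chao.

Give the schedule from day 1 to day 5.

Quinn, Chao, Nadia, Priya, Jamal

From clue 1: Quinn is in {1,2,3,4}.
From clues 1–2: Nadia is in {2,3,4}.
From clues 1–3: Nadia is in {2,3}.
From clues 1–4: Quinn → day 1, Chao → day 2, Nadia → day 3, Priya → day 4, Jamal → day 5.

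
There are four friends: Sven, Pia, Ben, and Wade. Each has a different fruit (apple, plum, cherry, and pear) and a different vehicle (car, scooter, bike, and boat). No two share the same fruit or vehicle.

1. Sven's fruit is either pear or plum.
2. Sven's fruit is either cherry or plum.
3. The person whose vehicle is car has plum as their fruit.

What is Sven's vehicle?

With clues 1–3, bike, boat, and scooter are impossible for Sven's vehicle.
That leaves car.

car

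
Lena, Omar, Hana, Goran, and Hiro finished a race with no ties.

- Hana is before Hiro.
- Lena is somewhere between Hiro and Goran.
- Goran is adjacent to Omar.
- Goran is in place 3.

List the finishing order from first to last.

From clue 1: Hana is in {1,2,3,4}.
From clues 1–2: Lena is in {2,3,4}.
From clues 1–3: Lena is in {3,4}.
From clues 1–4: Hana → place 1, Omar → place 2, Goran → place 3, Lena → place 4, Hiro → place 5.

Hana, Omar, Goran, Lena, Hiro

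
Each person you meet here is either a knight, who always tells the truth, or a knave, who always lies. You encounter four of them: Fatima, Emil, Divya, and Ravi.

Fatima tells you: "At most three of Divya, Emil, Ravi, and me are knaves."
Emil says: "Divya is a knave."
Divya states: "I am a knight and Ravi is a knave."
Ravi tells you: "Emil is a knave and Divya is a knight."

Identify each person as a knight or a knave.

Consider Fatima. Suppose Fatima is a knave.
Then no assignment of the remaining roles makes every statement match its speaker's type — contradiction.
So Fatima is a knight.
Consider Emil. Suppose Emil is a knave.
Then no assignment of the remaining roles makes every statement match its speaker's type — contradiction.
So Emil is a knight.
With that fixed, Ravi's statement is false, so Ravi is a knave.
Consider Divya. Suppose Divya is a knight.
Then Emil's statement comes out false, contradicting Emil being a knight.
So Divya is a knave.

Fatima: knight, Emil: knight, Divya: knave, Ravi: knave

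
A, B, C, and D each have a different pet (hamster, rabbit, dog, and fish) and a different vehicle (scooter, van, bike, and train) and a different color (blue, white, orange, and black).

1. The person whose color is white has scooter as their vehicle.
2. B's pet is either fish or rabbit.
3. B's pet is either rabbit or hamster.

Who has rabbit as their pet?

With clues 1–3, A, C, and D are impossible for the one with pet rabbit.
That leaves B.

B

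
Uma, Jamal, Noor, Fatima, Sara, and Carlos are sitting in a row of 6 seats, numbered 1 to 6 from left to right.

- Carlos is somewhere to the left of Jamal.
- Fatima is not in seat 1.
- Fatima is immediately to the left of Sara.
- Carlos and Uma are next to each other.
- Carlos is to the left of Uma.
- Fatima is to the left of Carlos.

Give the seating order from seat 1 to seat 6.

From clue 1: Jamal is in {2,3,4,5,6}.
From clues 1–3: Fatima is in {2,3,4,5}.
From clues 1–4: Jamal is in {3,4,5,6}.
From clues 1–5: Uma is in {2,3,5}.
From clues 1–6: Noor → seat 1, Fatima → seat 2, Sara → seat 3, Carlos → seat 4, Uma → seat 5, Jamal → seat 6.

Noor, Fatima, Sara, Carlos, Uma, Jamal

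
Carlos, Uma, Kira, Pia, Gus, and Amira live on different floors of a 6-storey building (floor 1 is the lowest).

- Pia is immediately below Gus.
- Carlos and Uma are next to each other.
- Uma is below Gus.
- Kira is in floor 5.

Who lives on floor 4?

Gus

With clues 1–4, Amira, Carlos, Kira, Pia, and Uma are ruled out for floor 4.
So floor 4 is Gus.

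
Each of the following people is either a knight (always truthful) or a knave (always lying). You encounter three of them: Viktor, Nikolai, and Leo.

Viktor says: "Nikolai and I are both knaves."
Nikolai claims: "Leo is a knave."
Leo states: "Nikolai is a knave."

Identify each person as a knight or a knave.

Viktor: knave, Nikolai: knight, Leo: knave

Consider Viktor. Suppose Viktor is a knight.
Then Viktor's own statement would have to be true, but it can't be — contradiction.
So Viktor is a knave.
Consider Nikolai. Suppose Nikolai is a knave.
Then Viktor's statement comes out true, contradicting Viktor being a knave.
So Nikolai is a knight.
With that fixed, Leo's statement is false, so Leo is a knave.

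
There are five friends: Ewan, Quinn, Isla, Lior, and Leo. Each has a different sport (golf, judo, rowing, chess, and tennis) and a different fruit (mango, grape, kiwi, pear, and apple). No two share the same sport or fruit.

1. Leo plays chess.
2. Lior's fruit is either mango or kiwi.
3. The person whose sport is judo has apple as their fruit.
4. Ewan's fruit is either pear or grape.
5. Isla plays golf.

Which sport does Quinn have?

judo

Clue 1 rules out chess for Quinn's sport.
With clues 1–5, golf, rowing, and tennis are impossible for Quinn's sport.
That leaves judo.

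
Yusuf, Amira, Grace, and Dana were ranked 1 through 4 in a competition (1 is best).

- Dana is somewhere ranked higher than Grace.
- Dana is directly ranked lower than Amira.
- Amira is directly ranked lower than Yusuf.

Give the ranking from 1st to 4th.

From clue 1: Grace is in {2,3,4}.
From clues 1–2: Amira is in {1,2}.
From clues 1–3: Yusuf → rank 1, Amira → rank 2, Dana → rank 3, Grace → rank 4.

Yusuf, Amira, Dana, Grace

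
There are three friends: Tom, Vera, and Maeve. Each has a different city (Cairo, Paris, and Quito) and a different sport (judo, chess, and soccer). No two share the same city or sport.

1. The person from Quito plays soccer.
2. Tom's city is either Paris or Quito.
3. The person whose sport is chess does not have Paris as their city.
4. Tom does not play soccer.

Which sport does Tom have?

judo

With clues 1–3, chess is impossible for Tom's sport.
With clues 1–4, soccer is impossible for Tom's sport.
That leaves judo.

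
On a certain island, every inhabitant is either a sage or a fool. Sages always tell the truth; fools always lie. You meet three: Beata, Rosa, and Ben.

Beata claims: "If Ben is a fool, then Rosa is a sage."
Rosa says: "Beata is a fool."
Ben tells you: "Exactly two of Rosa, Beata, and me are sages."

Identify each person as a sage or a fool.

Consider Beata. Suppose Beata is a fool.
Then no assignment of the remaining roles makes every statement match its speaker's type — contradiction.
So Beata is a sage.
With that fixed, Rosa's statement is false, so Rosa is a fool.
Consider Ben. Suppose Ben is a fool.
Then Beata's statement comes out false, contradicting Beata being a sage.
So Ben is a sage.

Beata: sage, Rosa: fool, Ben: sage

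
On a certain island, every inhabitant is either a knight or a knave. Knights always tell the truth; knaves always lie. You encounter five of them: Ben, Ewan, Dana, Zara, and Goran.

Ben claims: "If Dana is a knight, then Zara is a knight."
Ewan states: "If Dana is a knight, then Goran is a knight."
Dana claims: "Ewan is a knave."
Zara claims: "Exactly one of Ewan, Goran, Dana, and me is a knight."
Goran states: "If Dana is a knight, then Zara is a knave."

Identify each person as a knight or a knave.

Ben: knight, Ewan: knight, Dana: knave, Zara: knave, Goran: knight

Consider Ben. Suppose Ben is a knave.
Then no assignment of the remaining roles makes every statement match its speaker's type — contradiction.
So Ben is a knight.
Consider Ewan. Suppose Ewan is a knave.
Then no assignment of the remaining roles makes every statement match its speaker's type — contradiction.
So Ewan is a knight.
With that fixed, Dana's statement is false, so Dana is a knave.
With that fixed, Goran's statement is true, so Goran is a knight.
With that fixed, Zara's statement is false, so Zara is a knave.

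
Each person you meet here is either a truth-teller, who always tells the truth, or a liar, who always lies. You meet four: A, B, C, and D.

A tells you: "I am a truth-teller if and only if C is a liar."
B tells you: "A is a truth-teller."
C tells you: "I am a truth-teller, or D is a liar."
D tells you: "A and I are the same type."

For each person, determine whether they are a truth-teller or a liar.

A: truth-teller, B: truth-teller, C: liar, D: truth-teller

Consider A. Suppose A is a liar.
Then whichever role D has, D's statement has the wrong truth value — contradiction.
So A is a truth-teller.
With that fixed, B's statement is true, so B is a truth-teller.
Consider C. Suppose C is a truth-teller.
Then A's statement comes out false, contradicting A being a truth-teller.
So C is a liar.
Consider D. Suppose D is a liar.
Then C's statement comes out true, contradicting C being a liar.
So D is a truth-teller.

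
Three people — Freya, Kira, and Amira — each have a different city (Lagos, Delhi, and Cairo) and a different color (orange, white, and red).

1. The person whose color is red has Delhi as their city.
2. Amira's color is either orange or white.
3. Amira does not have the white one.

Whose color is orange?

Amira

With clues 1–3, Freya and Kira are impossible for the one with color orange.
That leaves Amira.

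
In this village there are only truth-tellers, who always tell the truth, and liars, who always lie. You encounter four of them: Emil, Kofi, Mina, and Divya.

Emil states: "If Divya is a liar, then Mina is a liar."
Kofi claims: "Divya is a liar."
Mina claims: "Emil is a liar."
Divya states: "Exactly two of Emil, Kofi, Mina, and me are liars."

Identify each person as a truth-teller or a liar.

Emil: truth-teller, Kofi: liar, Mina: liar, Divya: truth-teller

Consider Emil. Suppose Emil is a liar.
Then no assignment of the remaining roles makes every statement match its speaker's type — contradiction.
So Emil is a truth-teller.
With that fixed, Mina's statement is false, so Mina is a liar.
Consider Kofi. Suppose Kofi is a truth-teller.
Then whichever role Divya has, Divya's statement has the wrong truth value — contradiction.
So Kofi is a liar.
Consider Divya. Suppose Divya is a liar.
Then Kofi's statement comes out true, contradicting Kofi being a liar.
So Divya is a truth-teller.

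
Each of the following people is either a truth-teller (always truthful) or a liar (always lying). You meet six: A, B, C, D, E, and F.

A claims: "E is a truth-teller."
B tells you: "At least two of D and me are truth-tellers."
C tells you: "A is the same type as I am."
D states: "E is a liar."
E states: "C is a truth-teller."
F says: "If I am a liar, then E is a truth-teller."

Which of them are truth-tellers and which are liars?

Consider A. Suppose A is a liar.
Then whichever role C has, C's statement has the wrong truth value — contradiction.
So A is a truth-teller.
Consider B. Suppose B is a truth-teller.
Then no assignment of the remaining roles makes every statement match its speaker's type — contradiction.
So B is a liar.
Consider C. Suppose C is a liar.
Then no assignment of the remaining roles makes every statement match its speaker's type — contradiction.
So C is a truth-teller.
With that fixed, E's statement is true, so E is a truth-teller.
With that fixed, F's statement is true, so F is a truth-teller.
With that fixed, D's statement is false, so D is a liar.

A: truth-teller, B: liar, C: truth-teller, D: liar, E: truth-teller, F: truth-teller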